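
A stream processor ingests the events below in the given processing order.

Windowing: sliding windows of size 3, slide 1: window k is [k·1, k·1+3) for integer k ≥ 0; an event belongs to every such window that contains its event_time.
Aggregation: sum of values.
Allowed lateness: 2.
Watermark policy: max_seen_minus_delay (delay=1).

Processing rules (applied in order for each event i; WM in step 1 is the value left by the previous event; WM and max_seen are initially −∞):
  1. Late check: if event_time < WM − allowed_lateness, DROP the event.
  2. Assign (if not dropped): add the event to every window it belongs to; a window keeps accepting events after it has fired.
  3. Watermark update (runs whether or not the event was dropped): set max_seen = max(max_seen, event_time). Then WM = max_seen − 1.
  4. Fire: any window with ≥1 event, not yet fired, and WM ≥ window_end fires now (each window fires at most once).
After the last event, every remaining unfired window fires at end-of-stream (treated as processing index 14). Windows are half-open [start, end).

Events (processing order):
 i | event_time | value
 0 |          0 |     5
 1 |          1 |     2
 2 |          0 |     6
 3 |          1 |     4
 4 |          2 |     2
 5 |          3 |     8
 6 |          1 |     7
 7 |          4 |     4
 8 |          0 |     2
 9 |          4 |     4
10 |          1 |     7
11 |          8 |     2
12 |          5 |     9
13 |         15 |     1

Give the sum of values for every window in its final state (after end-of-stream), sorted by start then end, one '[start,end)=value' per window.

[0,3)=33 [1,4)=30 [2,5)=18 [3,6)=25 [4,7)=17 [5,8)=9 [6,9)=2 [7,10)=2 [8,11)=2 [13,16)=1 [14,17)=1 [15,18)=1

i=0 t=0 v=5: → [0,3); WM=-1
i=1 t=1 v=2: → [1,4),[0,3); WM=0
i=2 t=0 v=6: → [0,3); WM=0
i=3 t=1 v=4: → [1,4),[0,3); WM=0
i=4 t=2 v=2: → [2,5),[1,4),[0,3); WM=1
i=5 t=3 v=8: → [3,6),[2,5),[1,4); WM=2
i=6 t=1 v=7: → [1,4),[0,3); WM=2
i=7 t=4 v=4: → [4,7),[3,6),[2,5); WM=3; [0,3) fires=26
i=8 t=0 v=2: DROP (t<3-2); WM=3
i=9 t=4 v=4: → [4,7),[3,6),[2,5); WM=3
i=10 t=1 v=7: → [1,4),[0,3); WM=3
i=11 t=8 v=2: → [8,11),[7,10),[6,9); WM=7; [1,4) fires=30 [2,5) fires=18 [3,6) fires=16 [4,7) fires=8
i=12 t=5 v=9: → [5,8),[4,7),[3,6); WM=7
i=13 t=15 v=1: → [15,18),[14,17),[13,16); WM=14; [5,8) fires=9 [6,9) fires=2 [7,10) fires=2 [8,11) fires=2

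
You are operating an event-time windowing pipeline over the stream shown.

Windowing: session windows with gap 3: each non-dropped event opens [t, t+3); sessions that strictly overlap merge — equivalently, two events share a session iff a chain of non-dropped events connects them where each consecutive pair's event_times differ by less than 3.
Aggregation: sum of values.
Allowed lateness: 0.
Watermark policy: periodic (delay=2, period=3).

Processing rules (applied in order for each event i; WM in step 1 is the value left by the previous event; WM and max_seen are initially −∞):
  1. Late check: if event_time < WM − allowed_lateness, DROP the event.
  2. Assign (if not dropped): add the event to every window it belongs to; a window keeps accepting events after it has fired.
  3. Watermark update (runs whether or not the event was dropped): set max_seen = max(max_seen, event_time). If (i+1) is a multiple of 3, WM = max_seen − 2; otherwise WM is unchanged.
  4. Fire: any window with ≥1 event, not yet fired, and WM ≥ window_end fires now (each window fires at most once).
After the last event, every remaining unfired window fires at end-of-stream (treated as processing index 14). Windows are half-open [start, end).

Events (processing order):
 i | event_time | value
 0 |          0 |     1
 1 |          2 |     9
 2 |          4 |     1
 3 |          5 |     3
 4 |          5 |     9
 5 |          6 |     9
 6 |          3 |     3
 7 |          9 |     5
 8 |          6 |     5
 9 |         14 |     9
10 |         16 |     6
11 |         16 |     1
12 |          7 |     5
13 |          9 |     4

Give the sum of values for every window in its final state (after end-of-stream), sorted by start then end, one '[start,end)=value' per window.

[0,9)=37 [9,12)=5 [14,19)=16

i=0 t=0 v=1: → [0,3); WM=−∞
i=1 t=2 v=9: → [0,5); WM=−∞
i=2 t=4 v=1: → [0,7); WM=2
i=3 t=5 v=3: → [0,8); WM=2
i=4 t=5 v=9: → [0,8); WM=2
i=5 t=6 v=9: → [0,9); WM=4
i=6 t=3 v=3: DROP (t<4-0); WM=4
i=7 t=9 v=5: → [9,12); WM=4
i=8 t=6 v=5: → [0,9); WM=7
i=9 t=14 v=9: → [14,17); WM=7
i=10 t=16 v=6: → [14,19); WM=7
i=11 t=16 v=1: → [14,19); WM=14
i=12 t=7 v=5: DROP (t<14-0); WM=14
i=13 t=9 v=4: DROP (t<14-0); WM=14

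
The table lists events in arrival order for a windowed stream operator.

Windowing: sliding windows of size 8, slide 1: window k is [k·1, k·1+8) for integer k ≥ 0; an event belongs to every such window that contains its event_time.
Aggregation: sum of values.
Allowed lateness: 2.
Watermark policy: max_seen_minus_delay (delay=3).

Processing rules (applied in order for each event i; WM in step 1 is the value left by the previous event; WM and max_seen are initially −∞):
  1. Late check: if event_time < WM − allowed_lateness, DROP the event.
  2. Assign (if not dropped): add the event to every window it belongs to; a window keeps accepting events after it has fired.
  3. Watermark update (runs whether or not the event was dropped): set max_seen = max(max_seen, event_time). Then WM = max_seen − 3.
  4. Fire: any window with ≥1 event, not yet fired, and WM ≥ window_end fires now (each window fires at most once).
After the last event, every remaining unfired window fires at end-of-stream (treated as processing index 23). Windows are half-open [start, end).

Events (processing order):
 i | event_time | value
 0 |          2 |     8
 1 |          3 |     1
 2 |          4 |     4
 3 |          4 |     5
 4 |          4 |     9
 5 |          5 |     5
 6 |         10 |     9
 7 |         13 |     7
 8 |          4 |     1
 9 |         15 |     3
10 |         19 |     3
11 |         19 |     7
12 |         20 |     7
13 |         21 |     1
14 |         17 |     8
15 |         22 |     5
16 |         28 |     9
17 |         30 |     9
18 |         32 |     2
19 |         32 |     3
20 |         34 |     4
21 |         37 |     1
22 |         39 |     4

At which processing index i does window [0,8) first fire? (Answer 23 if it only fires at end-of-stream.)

i=0 t=2 v=8: → [2,10),[1,9),[0,8); WM=-1
i=1 t=3 v=1: → [3,11),[2,10),[1,9),[0,8); WM=0
i=2 t=4 v=4: → [4,12),[3,11),[2,10),[1,9),[0,8); WM=1
i=3 t=4 v=5: → [4,12),[3,11),[2,10),[1,9),[0,8); WM=1
i=4 t=4 v=9: → [4,12),[3,11),[2,10),[1,9),[0,8); WM=1
i=5 t=5 v=5: → [5,13),[4,12),[3,11),[2,10),[1,9),[0,8); WM=2
i=6 t=10 v=9: → [10,18),[9,17),[8,16),[7,15),[6,14),[5,13),[4,12),[3,11); WM=7
i=7 t=13 v=7: → [13,21),[12,20),[11,19),[10,18),[9,17),[8,16),[7,15),[6,14); WM=10; [0,8) fires=32 [1,9) fires=32 [2,10) fires=32
i=8 t=4 v=1: DROP (t<10-2); WM=10
i=9 t=15 v=3: → [15,23),[14,22),[13,21),[12,20),[11,19),[10,18),[9,17),[8,16); WM=12; [3,11) fires=33 [4,12) fires=32
i=10 t=19 v=3: → [19,27),[18,26),[17,25),[16,24),[15,23),[14,22),[13,21),[12,20); WM=16; [5,13) fires=14 [6,14) fires=16 [7,15) fires=16 [8,16) fires=19
i=11 t=19 v=7: → [19,27),[18,26),[17,25),[16,24),[15,23),[14,22),[13,21),[12,20); WM=16
i=12 t=20 v=7: → [20,28),[19,27),[18,26),[17,25),[16,24),[15,23),[14,22),[13,21); WM=17; [9,17) fires=19
i=13 t=21 v=1: → [21,29),[20,28),[19,27),[18,26),[17,25),[16,24),[15,23),[14,22); WM=18; [10,18) fires=19
i=14 t=17 v=8: → [17,25),[16,24),[15,23),[14,22),[13,21),[12,20),[11,19),[10,18); WM=18
i=15 t=22 v=5: → [22,30),[21,29),[20,28),[19,27),[18,26),[17,25),[16,24),[15,23); WM=19; [11,19) fires=18
i=16 t=28 v=9: → [28,36),[27,35),[26,34),[25,33),[24,32),[23,31),[22,30),[21,29); WM=25; [12,20) fires=28 [13,21) fires=35 [14,22) fires=29 [15,23) fires=34 [16,24) fires=31 [17,25) fires=31
i=17 t=30 v=9: → [30,38),[29,37),[28,36),[27,35),[26,34),[25,33),[24,32),[23,31); WM=27; [18,26) fires=23 [19,27) fires=23
i=18 t=32 v=2: → [32,40),[31,39),[30,38),[29,37),[28,36),[27,35),[26,34),[25,33); WM=29; [20,28) fires=13 [21,29) fires=15
i=19 t=32 v=3: → [32,40),[31,39),[30,38),[29,37),[28,36),[27,35),[26,34),[25,33); WM=29
i=20 t=34 v=4: → [34,42),[33,41),[32,40),[31,39),[30,38),[29,37),[28,36),[27,35); WM=31; [22,30) fires=14 [23,31) fires=18
i=21 t=37 v=1: → [37,45),[36,44),[35,43),[34,42),[33,41),[32,40),[31,39),[30,38); WM=34; [24,32) fires=18 [25,33) fires=23 [26,34) fires=23
i=22 t=39 v=4: → [39,47),[38,46),[37,45),[36,44),[35,43),[34,42),[33,41),[32,40); WM=36; [27,35) fires=27 [28,36) fires=27

7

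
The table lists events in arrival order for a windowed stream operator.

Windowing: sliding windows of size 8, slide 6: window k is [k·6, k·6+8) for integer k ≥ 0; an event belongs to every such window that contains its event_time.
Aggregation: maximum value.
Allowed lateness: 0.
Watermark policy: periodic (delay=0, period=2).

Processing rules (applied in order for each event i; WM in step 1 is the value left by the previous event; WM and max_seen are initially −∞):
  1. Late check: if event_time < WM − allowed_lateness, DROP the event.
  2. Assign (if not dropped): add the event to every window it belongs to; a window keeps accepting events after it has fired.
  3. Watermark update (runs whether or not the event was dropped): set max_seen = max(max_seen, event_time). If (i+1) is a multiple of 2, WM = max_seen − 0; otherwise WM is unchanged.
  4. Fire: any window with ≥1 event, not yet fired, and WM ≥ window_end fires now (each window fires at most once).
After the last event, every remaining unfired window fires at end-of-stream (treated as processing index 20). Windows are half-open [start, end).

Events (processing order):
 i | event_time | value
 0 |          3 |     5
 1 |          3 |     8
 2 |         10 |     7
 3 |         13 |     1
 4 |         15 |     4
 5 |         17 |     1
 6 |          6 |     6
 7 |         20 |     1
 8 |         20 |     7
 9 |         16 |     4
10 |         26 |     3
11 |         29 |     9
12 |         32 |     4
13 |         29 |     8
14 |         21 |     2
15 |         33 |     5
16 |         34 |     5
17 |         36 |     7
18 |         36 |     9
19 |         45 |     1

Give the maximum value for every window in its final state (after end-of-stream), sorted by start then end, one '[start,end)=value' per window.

[0,8)=8 [6,14)=7 [12,20)=4 [18,26)=7 [24,32)=9 [30,38)=9 [36,44)=9 [42,50)=1

i=0 t=3 v=5: → [0,8); WM=−∞
i=1 t=3 v=8: → [0,8); WM=3
i=2 t=10 v=7: → [6,14); WM=3
i=3 t=13 v=1: → [12,20),[6,14); WM=13; [0,8) fires=8
i=4 t=15 v=4: → [12,20); WM=13
i=5 t=17 v=1: → [12,20); WM=17; [6,14) fires=7
i=6 t=6 v=6: DROP (t<17-0); WM=17
i=7 t=20 v=1: → [18,26); WM=20; [12,20) fires=4
i=8 t=20 v=7: → [18,26); WM=20
i=9 t=16 v=4: DROP (t<20-0); WM=20
i=10 t=26 v=3: → [24,32); WM=20
i=11 t=29 v=9: → [24,32); WM=29; [18,26) fires=7
i=12 t=32 v=4: → [30,38); WM=29
i=13 t=29 v=8: → [24,32); WM=32; [24,32) fires=9
i=14 t=21 v=2: DROP (t<32-0); WM=32
i=15 t=33 v=5: → [30,38); WM=33
i=16 t=34 v=5: → [30,38); WM=33
i=17 t=36 v=7: → [36,44),[30,38); WM=36
i=18 t=36 v=9: → [36,44),[30,38); WM=36
i=19 t=45 v=1: → [42,50); WM=45; [30,38) fires=9 [36,44) fires=9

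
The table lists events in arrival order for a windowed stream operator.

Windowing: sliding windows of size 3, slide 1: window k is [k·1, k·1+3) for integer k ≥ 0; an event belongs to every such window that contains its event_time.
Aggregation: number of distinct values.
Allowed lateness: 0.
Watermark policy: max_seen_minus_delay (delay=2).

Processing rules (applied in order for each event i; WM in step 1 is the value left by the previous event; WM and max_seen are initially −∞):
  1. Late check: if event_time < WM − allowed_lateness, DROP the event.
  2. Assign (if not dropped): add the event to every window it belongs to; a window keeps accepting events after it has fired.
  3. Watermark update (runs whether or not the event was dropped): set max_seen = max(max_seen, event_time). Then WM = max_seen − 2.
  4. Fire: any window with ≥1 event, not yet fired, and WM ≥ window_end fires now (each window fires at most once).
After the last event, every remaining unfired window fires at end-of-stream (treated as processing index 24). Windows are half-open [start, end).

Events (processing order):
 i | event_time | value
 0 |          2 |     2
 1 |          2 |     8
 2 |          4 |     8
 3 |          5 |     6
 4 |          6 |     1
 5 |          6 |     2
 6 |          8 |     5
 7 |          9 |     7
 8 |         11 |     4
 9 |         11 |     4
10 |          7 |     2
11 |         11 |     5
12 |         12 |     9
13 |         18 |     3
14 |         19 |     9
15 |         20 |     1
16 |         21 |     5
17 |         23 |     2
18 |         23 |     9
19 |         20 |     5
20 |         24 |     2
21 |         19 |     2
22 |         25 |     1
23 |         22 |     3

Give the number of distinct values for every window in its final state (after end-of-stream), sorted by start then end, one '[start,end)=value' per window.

i=0 t=2 v=2: → [2,5),[1,4),[0,3); WM=0
i=1 t=2 v=8: → [2,5),[1,4),[0,3); WM=0
i=2 t=4 v=8: → [4,7),[3,6),[2,5); WM=2
i=3 t=5 v=6: → [5,8),[4,7),[3,6); WM=3; [0,3) fires=2
i=4 t=6 v=1: → [6,9),[5,8),[4,7); WM=4; [1,4) fires=2
i=5 t=6 v=2: → [6,9),[5,8),[4,7); WM=4
i=6 t=8 v=5: → [8,11),[7,10),[6,9); WM=6; [2,5) fires=2 [3,6) fires=2
i=7 t=9 v=7: → [9,12),[8,11),[7,10); WM=7; [4,7) fires=4
i=8 t=11 v=4: → [11,14),[10,13),[9,12); WM=9; [5,8) fires=3 [6,9) fires=3
i=9 t=11 v=4: → [11,14),[10,13),[9,12); WM=9
i=10 t=7 v=2: DROP (t<9-0); WM=9
i=11 t=11 v=5: → [11,14),[10,13),[9,12); WM=9
i=12 t=12 v=9: → [12,15),[11,14),[10,13); WM=10; [7,10) fires=2
i=13 t=18 v=3: → [18,21),[17,20),[16,19); WM=16; [8,11) fires=2 [9,12) fires=3 [10,13) fires=3 [11,14) fires=3 [12,15) fires=1
i=14 t=19 v=9: → [19,22),[18,21),[17,20); WM=17
i=15 t=20 v=1: → [20,23),[19,22),[18,21); WM=18
i=16 t=21 v=5: → [21,24),[20,23),[19,22); WM=19; [16,19) fires=1
i=17 t=23 v=2: → [23,26),[22,25),[21,24); WM=21; [17,20) fires=2 [18,21) fires=3
i=18 t=23 v=9: → [23,26),[22,25),[21,24); WM=21
i=19 t=20 v=5: DROP (t<21-0); WM=21
i=20 t=24 v=2: → [24,27),[23,26),[22,25); WM=22; [19,22) fires=3
i=21 t=19 v=2: DROP (t<22-0); WM=22
i=22 t=25 v=1: → [25,28),[24,27),[23,26); WM=23; [20,23) fires=2
i=23 t=22 v=3: DROP (t<23-0); WM=23

[0,3)=2 [1,4)=2 [2,5)=2 [3,6)=2 [4,7)=4 [5,8)=3 [6,9)=3 [7,10)=2 [8,11)=2 [9,12)=3 [10,13)=3 [11,14)=3 [12,15)=1 [16,19)=1 [17,20)=2 [18,21)=3 [19,22)=3 [20,23)=2 [21,24)=3 [22,25)=2 [23,26)=3 [24,27)=2 [25,28)=1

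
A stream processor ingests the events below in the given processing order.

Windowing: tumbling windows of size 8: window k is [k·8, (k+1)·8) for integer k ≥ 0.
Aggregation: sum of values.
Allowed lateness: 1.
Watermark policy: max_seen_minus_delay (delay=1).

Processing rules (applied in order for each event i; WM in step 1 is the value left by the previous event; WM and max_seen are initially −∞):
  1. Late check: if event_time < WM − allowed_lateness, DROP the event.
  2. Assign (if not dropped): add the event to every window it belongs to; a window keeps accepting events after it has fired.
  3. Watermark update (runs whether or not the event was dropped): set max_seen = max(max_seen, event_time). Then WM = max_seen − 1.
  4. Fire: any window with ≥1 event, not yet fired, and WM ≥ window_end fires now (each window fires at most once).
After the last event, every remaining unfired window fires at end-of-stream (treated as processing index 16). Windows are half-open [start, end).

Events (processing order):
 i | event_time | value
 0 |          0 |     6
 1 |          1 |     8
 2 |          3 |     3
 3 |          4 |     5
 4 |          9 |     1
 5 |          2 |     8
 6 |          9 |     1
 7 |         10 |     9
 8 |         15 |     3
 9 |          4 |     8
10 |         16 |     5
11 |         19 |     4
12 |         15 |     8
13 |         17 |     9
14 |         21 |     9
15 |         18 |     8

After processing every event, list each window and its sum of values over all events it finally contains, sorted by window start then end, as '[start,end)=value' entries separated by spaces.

[0,8)=22 [8,16)=14 [16,24)=27

i=0 t=0 v=6: → [0,8); WM=-1
i=1 t=1 v=8: → [0,8); WM=0
i=2 t=3 v=3: → [0,8); WM=2
i=3 t=4 v=5: → [0,8); WM=3
i=4 t=9 v=1: → [8,16); WM=8; [0,8) fires=22
i=5 t=2 v=8: DROP (t<8-1); WM=8
i=6 t=9 v=1: → [8,16); WM=8
i=7 t=10 v=9: → [8,16); WM=9
i=8 t=15 v=3: → [8,16); WM=14
i=9 t=4 v=8: DROP (t<14-1); WM=14
i=10 t=16 v=5: → [16,24); WM=15
i=11 t=19 v=4: → [16,24); WM=18; [8,16) fires=14
i=12 t=15 v=8: DROP (t<18-1); WM=18
i=13 t=17 v=9: → [16,24); WM=18
i=14 t=21 v=9: → [16,24); WM=20
i=15 t=18 v=8: DROP (t<20-1); WM=20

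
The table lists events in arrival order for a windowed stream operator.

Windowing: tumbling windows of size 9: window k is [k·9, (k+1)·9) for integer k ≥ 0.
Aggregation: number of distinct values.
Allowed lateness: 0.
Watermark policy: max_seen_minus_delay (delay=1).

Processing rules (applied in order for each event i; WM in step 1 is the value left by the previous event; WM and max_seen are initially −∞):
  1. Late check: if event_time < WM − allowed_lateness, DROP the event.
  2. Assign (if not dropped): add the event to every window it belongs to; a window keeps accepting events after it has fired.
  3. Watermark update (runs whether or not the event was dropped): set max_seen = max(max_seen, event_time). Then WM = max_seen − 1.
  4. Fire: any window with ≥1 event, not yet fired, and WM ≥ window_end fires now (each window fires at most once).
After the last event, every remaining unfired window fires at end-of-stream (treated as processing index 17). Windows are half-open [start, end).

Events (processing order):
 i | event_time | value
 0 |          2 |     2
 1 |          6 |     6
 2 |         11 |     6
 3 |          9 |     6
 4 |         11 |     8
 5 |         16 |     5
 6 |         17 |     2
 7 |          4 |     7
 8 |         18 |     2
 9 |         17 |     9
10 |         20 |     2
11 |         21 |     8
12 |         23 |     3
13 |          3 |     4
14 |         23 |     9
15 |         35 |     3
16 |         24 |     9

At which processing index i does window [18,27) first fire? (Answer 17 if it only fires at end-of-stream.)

15

i=0 t=2 v=2: → [0,9); WM=1
i=1 t=6 v=6: → [0,9); WM=5
i=2 t=11 v=6: → [9,18); WM=10; [0,9) fires=2
i=3 t=9 v=6: DROP (t<10-0); WM=10
i=4 t=11 v=8: → [9,18); WM=10
i=5 t=16 v=5: → [9,18); WM=15
i=6 t=17 v=2: → [9,18); WM=16
i=7 t=4 v=7: DROP (t<16-0); WM=16
i=8 t=18 v=2: → [18,27); WM=17
i=9 t=17 v=9: → [9,18); WM=17
i=10 t=20 v=2: → [18,27); WM=19; [9,18) fires=5
i=11 t=21 v=8: → [18,27); WM=20
i=12 t=23 v=3: → [18,27); WM=22
i=13 t=3 v=4: DROP (t<22-0); WM=22
i=14 t=23 v=9: → [18,27); WM=22
i=15 t=35 v=3: → [27,36); WM=34; [18,27) fires=4
i=16 t=24 v=9: DROP (t<34-0); WM=34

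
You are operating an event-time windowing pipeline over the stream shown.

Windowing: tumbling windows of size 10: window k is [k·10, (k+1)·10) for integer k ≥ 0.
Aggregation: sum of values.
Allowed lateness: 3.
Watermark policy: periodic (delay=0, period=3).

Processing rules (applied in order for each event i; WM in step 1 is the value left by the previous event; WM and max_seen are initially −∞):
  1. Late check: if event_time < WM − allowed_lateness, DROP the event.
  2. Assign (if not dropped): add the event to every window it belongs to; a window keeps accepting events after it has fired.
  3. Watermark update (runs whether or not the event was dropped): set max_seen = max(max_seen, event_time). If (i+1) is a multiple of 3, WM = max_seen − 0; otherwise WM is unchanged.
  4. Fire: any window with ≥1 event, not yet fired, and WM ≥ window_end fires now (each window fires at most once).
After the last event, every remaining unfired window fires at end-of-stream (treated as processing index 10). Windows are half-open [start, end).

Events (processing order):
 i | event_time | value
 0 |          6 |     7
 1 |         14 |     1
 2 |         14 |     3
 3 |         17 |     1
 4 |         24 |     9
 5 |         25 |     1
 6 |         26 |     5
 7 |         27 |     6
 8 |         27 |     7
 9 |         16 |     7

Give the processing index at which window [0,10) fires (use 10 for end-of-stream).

i=0 t=6 v=7: → [0,10); WM=−∞
i=1 t=14 v=1: → [10,20); WM=−∞
i=2 t=14 v=3: → [10,20); WM=14; [0,10) fires=7
i=3 t=17 v=1: → [10,20); WM=14
i=4 t=24 v=9: → [20,30); WM=14
i=5 t=25 v=1: → [20,30); WM=25; [10,20) fires=5
i=6 t=26 v=5: → [20,30); WM=25
i=7 t=27 v=6: → [20,30); WM=25
i=8 t=27 v=7: → [20,30); WM=27
i=9 t=16 v=7: DROP (t<27-3); WM=27

2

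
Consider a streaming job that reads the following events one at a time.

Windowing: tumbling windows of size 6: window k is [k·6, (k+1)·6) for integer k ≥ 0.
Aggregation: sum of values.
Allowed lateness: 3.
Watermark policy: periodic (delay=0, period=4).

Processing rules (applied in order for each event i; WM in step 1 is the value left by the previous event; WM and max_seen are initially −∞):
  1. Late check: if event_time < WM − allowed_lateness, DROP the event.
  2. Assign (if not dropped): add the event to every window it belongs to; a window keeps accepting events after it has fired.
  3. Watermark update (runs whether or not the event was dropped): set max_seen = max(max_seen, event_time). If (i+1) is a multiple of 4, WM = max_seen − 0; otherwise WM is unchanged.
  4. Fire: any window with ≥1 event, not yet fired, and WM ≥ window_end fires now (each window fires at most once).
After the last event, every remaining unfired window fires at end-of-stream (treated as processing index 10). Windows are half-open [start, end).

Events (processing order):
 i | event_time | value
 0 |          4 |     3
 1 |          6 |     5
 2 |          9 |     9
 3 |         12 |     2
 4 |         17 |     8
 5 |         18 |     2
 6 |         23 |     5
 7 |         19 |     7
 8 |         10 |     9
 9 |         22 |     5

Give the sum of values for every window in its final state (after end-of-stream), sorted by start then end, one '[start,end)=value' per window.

[0,6)=3 [6,12)=14 [12,18)=10 [18,24)=19

i=0 t=4 v=3: → [0,6); WM=−∞
i=1 t=6 v=5: → [6,12); WM=−∞
i=2 t=9 v=9: → [6,12); WM=−∞
i=3 t=12 v=2: → [12,18); WM=12; [0,6) fires=3 [6,12) fires=14
i=4 t=17 v=8: → [12,18); WM=12
i=5 t=18 v=2: → [18,24); WM=12
i=6 t=23 v=5: → [18,24); WM=12
i=7 t=19 v=7: → [18,24); WM=23; [12,18) fires=10
i=8 t=10 v=9: DROP (t<23-3); WM=23
i=9 t=22 v=5: → [18,24); WM=23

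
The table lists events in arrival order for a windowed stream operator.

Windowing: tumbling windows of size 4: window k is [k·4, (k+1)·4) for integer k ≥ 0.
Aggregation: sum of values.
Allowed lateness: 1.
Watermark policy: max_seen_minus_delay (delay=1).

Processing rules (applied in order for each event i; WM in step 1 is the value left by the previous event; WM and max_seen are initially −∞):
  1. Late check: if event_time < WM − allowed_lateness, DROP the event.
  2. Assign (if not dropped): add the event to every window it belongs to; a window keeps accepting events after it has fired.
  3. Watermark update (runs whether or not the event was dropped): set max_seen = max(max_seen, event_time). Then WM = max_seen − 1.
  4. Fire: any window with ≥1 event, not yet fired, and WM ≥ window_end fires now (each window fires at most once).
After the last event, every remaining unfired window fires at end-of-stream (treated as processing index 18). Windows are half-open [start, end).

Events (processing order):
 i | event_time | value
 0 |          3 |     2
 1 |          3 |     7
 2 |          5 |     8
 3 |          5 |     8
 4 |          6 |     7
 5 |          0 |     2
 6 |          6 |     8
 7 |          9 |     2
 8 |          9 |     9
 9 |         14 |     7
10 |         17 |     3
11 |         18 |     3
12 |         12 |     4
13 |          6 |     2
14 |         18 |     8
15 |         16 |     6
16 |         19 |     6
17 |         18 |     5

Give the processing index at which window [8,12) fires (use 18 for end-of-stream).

9

i=0 t=3 v=2: → [0,4); WM=2
i=1 t=3 v=7: → [0,4); WM=2
i=2 t=5 v=8: → [4,8); WM=4; [0,4) fires=9
i=3 t=5 v=8: → [4,8); WM=4
i=4 t=6 v=7: → [4,8); WM=5
i=5 t=0 v=2: DROP (t<5-1); WM=5
i=6 t=6 v=8: → [4,8); WM=5
i=7 t=9 v=2: → [8,12); WM=8; [4,8) fires=31
i=8 t=9 v=9: → [8,12); WM=8
i=9 t=14 v=7: → [12,16); WM=13; [8,12) fires=11
i=10 t=17 v=3: → [16,20); WM=16; [12,16) fires=7
i=11 t=18 v=3: → [16,20); WM=17
i=12 t=12 v=4: DROP (t<17-1); WM=17
i=13 t=6 v=2: DROP (t<17-1); WM=17
i=14 t=18 v=8: → [16,20); WM=17
i=15 t=16 v=6: → [16,20); WM=17
i=16 t=19 v=6: → [16,20); WM=18
i=17 t=18 v=5: → [16,20); WM=18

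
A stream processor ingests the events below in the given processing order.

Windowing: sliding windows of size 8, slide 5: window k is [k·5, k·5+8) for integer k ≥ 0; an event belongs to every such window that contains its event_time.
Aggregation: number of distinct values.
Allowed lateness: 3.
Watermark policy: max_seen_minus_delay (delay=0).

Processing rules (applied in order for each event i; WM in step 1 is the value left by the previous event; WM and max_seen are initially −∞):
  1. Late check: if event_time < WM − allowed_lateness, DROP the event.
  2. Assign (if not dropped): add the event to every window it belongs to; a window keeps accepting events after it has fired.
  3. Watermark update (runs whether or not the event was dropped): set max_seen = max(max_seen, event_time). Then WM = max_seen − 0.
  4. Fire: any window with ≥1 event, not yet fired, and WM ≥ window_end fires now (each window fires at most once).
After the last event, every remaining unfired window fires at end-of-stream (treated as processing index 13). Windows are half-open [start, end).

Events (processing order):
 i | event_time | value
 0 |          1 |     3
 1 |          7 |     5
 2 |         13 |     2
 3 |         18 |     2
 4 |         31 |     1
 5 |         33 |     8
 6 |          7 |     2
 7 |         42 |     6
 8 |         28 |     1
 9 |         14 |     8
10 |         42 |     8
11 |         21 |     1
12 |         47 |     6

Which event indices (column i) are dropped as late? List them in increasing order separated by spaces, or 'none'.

i=0 t=1 v=3: → [0,8); WM=1
i=1 t=7 v=5: → [5,13),[0,8); WM=7
i=2 t=13 v=2: → [10,18); WM=13; [0,8) fires=2 [5,13) fires=1
i=3 t=18 v=2: → [15,23); WM=18; [10,18) fires=1
i=4 t=31 v=1: → [30,38),[25,33); WM=31; [15,23) fires=1
i=5 t=33 v=8: → [30,38); WM=33; [25,33) fires=1
i=6 t=7 v=2: DROP (t<33-3); WM=33
i=7 t=42 v=6: → [40,48),[35,43); WM=42; [30,38) fires=2
i=8 t=28 v=1: DROP (t<42-3); WM=42
i=9 t=14 v=8: DROP (t<42-3); WM=42
i=10 t=42 v=8: → [40,48),[35,43); WM=42
i=11 t=21 v=1: DROP (t<42-3); WM=42
i=12 t=47 v=6: → [45,53),[40,48); WM=47; [35,43) fires=2

6 8 9 11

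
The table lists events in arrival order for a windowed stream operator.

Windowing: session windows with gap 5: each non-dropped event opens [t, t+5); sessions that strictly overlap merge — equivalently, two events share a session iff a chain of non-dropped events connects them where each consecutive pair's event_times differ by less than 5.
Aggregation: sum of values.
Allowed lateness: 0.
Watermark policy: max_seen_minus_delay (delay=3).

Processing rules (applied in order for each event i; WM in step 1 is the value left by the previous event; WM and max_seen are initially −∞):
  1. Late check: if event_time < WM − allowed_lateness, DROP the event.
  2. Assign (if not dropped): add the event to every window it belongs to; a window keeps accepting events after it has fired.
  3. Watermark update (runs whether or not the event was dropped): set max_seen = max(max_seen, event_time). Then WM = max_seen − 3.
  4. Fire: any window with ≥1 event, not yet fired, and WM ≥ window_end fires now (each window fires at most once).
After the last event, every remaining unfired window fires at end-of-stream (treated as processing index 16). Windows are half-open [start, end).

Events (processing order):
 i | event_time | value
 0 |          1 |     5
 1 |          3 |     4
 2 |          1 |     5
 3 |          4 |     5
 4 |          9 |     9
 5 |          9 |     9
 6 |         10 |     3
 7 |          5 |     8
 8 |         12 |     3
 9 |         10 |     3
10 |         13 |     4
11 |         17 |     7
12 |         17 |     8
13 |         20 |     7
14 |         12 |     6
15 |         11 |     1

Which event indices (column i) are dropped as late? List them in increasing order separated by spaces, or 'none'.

i=0 t=1 v=5: → [1,6); WM=-2
i=1 t=3 v=4: → [1,8); WM=0
i=2 t=1 v=5: → [1,8); WM=0
i=3 t=4 v=5: → [1,9); WM=1
i=4 t=9 v=9: → [9,14); WM=6
i=5 t=9 v=9: → [9,14); WM=6
i=6 t=10 v=3: → [9,15); WM=7
i=7 t=5 v=8: DROP (t<7-0); WM=7
i=8 t=12 v=3: → [9,17); WM=9
i=9 t=10 v=3: → [9,17); WM=9
i=10 t=13 v=4: → [9,18); WM=10
i=11 t=17 v=7: → [9,22); WM=14
i=12 t=17 v=8: → [9,22); WM=14
i=13 t=20 v=7: → [9,25); WM=17
i=14 t=12 v=6: DROP (t<17-0); WM=17
i=15 t=11 v=1: DROP (t<17-0); WM=17

7 14 15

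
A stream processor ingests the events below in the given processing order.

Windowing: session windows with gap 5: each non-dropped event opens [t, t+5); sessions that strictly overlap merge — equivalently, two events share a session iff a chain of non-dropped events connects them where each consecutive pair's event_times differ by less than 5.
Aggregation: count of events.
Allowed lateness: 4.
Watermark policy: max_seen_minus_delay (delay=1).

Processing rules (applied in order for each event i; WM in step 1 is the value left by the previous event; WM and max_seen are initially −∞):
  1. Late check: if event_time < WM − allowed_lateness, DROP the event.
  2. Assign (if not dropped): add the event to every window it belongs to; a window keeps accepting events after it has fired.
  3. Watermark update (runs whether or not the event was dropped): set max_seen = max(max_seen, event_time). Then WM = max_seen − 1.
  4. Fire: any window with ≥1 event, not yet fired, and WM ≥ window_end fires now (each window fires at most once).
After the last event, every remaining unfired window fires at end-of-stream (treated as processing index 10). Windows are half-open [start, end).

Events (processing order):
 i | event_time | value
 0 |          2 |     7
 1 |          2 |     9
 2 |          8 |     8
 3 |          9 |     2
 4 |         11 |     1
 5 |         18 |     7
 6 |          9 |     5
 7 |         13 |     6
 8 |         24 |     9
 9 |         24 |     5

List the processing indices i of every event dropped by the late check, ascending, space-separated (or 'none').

i=0 t=2 v=7: → [2,7); WM=1
i=1 t=2 v=9: → [2,7); WM=1
i=2 t=8 v=8: → [8,13); WM=7
i=3 t=9 v=2: → [8,14); WM=8
i=4 t=11 v=1: → [8,16); WM=10
i=5 t=18 v=7: → [18,23); WM=17
i=6 t=9 v=5: DROP (t<17-4); WM=17
i=7 t=13 v=6: → [8,18); WM=17
i=8 t=24 v=9: → [24,29); WM=23
i=9 t=24 v=5: → [24,29); WM=23

6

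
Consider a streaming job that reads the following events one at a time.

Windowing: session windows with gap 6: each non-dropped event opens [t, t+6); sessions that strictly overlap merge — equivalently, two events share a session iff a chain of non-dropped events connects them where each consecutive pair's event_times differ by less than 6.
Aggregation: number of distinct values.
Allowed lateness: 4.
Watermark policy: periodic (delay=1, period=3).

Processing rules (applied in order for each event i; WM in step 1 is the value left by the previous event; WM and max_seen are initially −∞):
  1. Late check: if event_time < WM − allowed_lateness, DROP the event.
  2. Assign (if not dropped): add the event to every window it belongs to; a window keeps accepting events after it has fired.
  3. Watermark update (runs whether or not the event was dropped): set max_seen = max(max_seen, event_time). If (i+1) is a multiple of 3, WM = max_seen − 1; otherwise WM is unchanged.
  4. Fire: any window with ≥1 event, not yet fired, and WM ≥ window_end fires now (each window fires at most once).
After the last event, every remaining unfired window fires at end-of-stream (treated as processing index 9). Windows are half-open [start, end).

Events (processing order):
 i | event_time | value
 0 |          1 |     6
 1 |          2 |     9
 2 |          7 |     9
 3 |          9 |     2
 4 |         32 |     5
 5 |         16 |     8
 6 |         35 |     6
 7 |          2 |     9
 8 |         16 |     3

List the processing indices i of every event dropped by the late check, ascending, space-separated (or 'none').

7 8

i=0 t=1 v=6: → [1,7); WM=−∞
i=1 t=2 v=9: → [1,8); WM=−∞
i=2 t=7 v=9: → [1,13); WM=6
i=3 t=9 v=2: → [1,15); WM=6
i=4 t=32 v=5: → [32,38); WM=6
i=5 t=16 v=8: → [16,22); WM=31
i=6 t=35 v=6: → [32,41); WM=31
i=7 t=2 v=9: DROP (t<31-4); WM=31
i=8 t=16 v=3: DROP (t<31-4); WM=34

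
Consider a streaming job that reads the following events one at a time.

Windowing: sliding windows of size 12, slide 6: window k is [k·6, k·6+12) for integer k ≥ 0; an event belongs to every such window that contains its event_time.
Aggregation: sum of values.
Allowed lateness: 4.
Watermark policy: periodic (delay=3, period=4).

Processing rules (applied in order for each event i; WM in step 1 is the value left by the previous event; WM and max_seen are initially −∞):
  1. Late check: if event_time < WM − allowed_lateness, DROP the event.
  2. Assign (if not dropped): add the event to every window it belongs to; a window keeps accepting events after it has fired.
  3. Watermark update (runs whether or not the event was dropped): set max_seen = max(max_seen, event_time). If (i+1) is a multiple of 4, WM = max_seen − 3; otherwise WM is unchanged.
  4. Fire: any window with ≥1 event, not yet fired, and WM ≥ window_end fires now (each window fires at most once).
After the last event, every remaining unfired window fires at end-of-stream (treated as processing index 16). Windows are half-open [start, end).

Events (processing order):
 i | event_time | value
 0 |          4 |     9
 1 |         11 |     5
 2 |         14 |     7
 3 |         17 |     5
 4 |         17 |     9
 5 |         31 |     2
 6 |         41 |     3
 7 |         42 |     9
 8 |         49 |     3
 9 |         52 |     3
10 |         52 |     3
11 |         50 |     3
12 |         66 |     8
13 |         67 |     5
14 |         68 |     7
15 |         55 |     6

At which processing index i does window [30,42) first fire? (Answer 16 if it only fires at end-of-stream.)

i=0 t=4 v=9: → [0,12); WM=−∞
i=1 t=11 v=5: → [6,18),[0,12); WM=−∞
i=2 t=14 v=7: → [12,24),[6,18); WM=−∞
i=3 t=17 v=5: → [12,24),[6,18); WM=14; [0,12) fires=14
i=4 t=17 v=9: → [12,24),[6,18); WM=14
i=5 t=31 v=2: → [30,42),[24,36); WM=14
i=6 t=41 v=3: → [36,48),[30,42); WM=14
i=7 t=42 v=9: → [42,54),[36,48); WM=39; [6,18) fires=26 [12,24) fires=21 [24,36) fires=2
i=8 t=49 v=3: → [48,60),[42,54); WM=39
i=9 t=52 v=3: → [48,60),[42,54); WM=39
i=10 t=52 v=3: → [48,60),[42,54); WM=39
i=11 t=50 v=3: → [48,60),[42,54); WM=49; [30,42) fires=5 [36,48) fires=12
i=12 t=66 v=8: → [66,78),[60,72); WM=49
i=13 t=67 v=5: → [66,78),[60,72); WM=49
i=14 t=68 v=7: → [66,78),[60,72); WM=49
i=15 t=55 v=6: → [54,66),[48,60); WM=65; [42,54) fires=21 [48,60) fires=18

11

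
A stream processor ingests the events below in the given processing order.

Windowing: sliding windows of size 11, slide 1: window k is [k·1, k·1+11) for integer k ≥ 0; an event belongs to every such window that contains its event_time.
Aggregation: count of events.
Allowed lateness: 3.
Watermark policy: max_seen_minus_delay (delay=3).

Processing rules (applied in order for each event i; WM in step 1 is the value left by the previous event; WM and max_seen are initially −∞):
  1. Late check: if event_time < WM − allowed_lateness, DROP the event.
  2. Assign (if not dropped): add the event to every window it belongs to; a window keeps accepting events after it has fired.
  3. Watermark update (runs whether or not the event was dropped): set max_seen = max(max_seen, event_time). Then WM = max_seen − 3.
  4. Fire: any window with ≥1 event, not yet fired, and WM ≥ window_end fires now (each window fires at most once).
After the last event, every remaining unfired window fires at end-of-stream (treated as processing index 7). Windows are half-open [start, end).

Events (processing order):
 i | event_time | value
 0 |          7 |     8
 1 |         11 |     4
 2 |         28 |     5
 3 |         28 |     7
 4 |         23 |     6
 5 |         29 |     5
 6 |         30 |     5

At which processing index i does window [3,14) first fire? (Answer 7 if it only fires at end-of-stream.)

i=0 t=7 v=8: → [7,18),[6,17),[5,16),[4,15),[3,14),[2,13),[1,12),[0,11); WM=4
i=1 t=11 v=4: → [11,22),[10,21),[9,20),[8,19),[7,18),[6,17),[5,16),[4,15),[3,14),[2,13),[1,12); WM=8
i=2 t=28 v=5: → [28,39),[27,38),[26,37),[25,36),[24,35),[23,34),[22,33),[21,32),[20,31),[19,30),[18,29); WM=25; [0,11) fires=1 [1,12) fires=2 [2,13) fires=2 [3,14) fires=2 [4,15) fires=2 [5,16) fires=2 [6,17) fires=2 [7,18) fires=2 [8,19) fires=1 [9,20) fires=1 [10,21) fires=1 [11,22) fires=1
i=3 t=28 v=7: → [28,39),[27,38),[26,37),[25,36),[24,35),[23,34),[22,33),[21,32),[20,31),[19,30),[18,29); WM=25
i=4 t=23 v=6: → [23,34),[22,33),[21,32),[20,31),[19,30),[18,29),[17,28),[16,27),[15,26),[14,25),[13,24); WM=25; [13,24) fires=1 [14,25) fires=1
i=5 t=29 v=5: → [29,40),[28,39),[27,38),[26,37),[25,36),[24,35),[23,34),[22,33),[21,32),[20,31),[19,30); WM=26; [15,26) fires=1
i=6 t=30 v=5: → [30,41),[29,40),[28,39),[27,38),[26,37),[25,36),[24,35),[23,34),[22,33),[21,32),[20,31); WM=27; [16,27) fires=1

2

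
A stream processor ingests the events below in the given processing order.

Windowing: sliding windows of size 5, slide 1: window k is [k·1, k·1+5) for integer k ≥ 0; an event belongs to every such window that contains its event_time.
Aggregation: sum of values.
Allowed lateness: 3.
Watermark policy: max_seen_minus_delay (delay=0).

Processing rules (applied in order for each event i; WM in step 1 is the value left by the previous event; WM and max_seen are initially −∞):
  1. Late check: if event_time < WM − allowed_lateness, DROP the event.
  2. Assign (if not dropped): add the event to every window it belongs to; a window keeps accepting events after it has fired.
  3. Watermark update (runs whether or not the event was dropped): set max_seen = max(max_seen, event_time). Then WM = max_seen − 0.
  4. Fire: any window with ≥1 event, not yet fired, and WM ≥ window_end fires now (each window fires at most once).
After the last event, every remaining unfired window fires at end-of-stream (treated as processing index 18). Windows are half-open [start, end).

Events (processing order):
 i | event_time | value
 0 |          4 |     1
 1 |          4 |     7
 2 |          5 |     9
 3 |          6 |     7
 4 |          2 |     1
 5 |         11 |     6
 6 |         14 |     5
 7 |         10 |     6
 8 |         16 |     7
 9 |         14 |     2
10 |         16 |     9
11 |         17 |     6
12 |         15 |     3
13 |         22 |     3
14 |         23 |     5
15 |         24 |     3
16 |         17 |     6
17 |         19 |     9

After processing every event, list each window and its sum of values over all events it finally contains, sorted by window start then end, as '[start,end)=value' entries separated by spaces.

[0,5)=8 [1,6)=17 [2,7)=24 [3,8)=24 [4,9)=24 [5,10)=16 [6,11)=7 [7,12)=6 [8,13)=6 [9,14)=6 [10,15)=13 [11,16)=16 [12,17)=26 [13,18)=32 [14,19)=32 [15,20)=25 [16,21)=22 [17,22)=6 [18,23)=3 [19,24)=8 [20,25)=11 [21,26)=11 [22,27)=11 [23,28)=8 [24,29)=3

i=0 t=4 v=1: → [4,9),[3,8),[2,7),[1,6),[0,5); WM=4
i=1 t=4 v=7: → [4,9),[3,8),[2,7),[1,6),[0,5); WM=4
i=2 t=5 v=9: → [5,10),[4,9),[3,8),[2,7),[1,6); WM=5; [0,5) fires=8
i=3 t=6 v=7: → [6,11),[5,10),[4,9),[3,8),[2,7); WM=6; [1,6) fires=17
i=4 t=2 v=1: DROP (t<6-3); WM=6
i=5 t=11 v=6: → [11,16),[10,15),[9,14),[8,13),[7,12); WM=11; [2,7) fires=24 [3,8) fires=24 [4,9) fires=24 [5,10) fires=16 [6,11) fires=7
i=6 t=14 v=5: → [14,19),[13,18),[12,17),[11,16),[10,15); WM=14; [7,12) fires=6 [8,13) fires=6 [9,14) fires=6
i=7 t=10 v=6: DROP (t<14-3); WM=14
i=8 t=16 v=7: → [16,21),[15,20),[14,19),[13,18),[12,17); WM=16; [10,15) fires=11 [11,16) fires=11
i=9 t=14 v=2: → [14,19),[13,18),[12,17),[11,16),[10,15); WM=16
i=10 t=16 v=9: → [16,21),[15,20),[14,19),[13,18),[12,17); WM=16
i=11 t=17 v=6: → [17,22),[16,21),[15,20),[14,19),[13,18); WM=17; [12,17) fires=23
i=12 t=15 v=3: → [15,20),[14,19),[13,18),[12,17),[11,16); WM=17
i=13 t=22 v=3: → [22,27),[21,26),[20,25),[19,24),[18,23); WM=22; [13,18) fires=32 [14,19) fires=32 [15,20) fires=25 [16,21) fires=22 [17,22) fires=6
i=14 t=23 v=5: → [23,28),[22,27),[21,26),[20,25),[19,24); WM=23; [18,23) fires=3
i=15 t=24 v=3: → [24,29),[23,28),[22,27),[21,26),[20,25); WM=24; [19,24) fires=8
i=16 t=17 v=6: DROP (t<24-3); WM=24
i=17 t=19 v=9: DROP (t<24-3); WM=24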